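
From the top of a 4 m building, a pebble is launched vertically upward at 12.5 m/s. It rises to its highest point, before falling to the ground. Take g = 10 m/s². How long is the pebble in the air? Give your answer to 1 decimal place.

Phase 1 (rising): v₀ = 12.5 m/s, a = -10 m/s².
v = v₀ + at → t = (0 − 12.5) / -10 = 1.25 s
v² = v₀² + 2aΔx → Δx = (0² − 12.5²)/(2·-10) = 7.81 m

Phase 2 (falling): v₀ = 0 m/s, a = -10 m/s².
Falls 11.8 m from rest: t = √(2·11.8/10) = 1.54 s; v = g·t = 15.4 m/s.
Total time = 1.25 + 1.54 = 2.79 s

2.8 s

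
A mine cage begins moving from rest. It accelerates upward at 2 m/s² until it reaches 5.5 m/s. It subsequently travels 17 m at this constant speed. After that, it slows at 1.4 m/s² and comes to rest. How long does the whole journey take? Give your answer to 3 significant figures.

Phase 1 (accelerating): v₀ = 0 m/s, a = 2 m/s².
v = v₀ + at → t = (5.5 − 0) / 2 = 2.75 s
v² = v₀² + 2aΔx → Δx = (5.5² − 0²)/(2·2) = 7.56 m

Phase 2 (constant speed): v₀ = 5.50 m/s, a = 0 m/s².
Constant speed: t = d/v = 17/5.50 = 3.09 s

Phase 3 (decelerating): v₀ = 5.50 m/s, a = -1.4 m/s².
v = v₀ + at → t = (0 − 5.50) / -1.4 = 3.93 s
v² = v₀² + 2aΔx → Δx = (0² − 5.50²)/(2·-1.4) = 10.8 m
Total time = 2.75 + 3.09 + 3.93 = 9.77 s

9.77 s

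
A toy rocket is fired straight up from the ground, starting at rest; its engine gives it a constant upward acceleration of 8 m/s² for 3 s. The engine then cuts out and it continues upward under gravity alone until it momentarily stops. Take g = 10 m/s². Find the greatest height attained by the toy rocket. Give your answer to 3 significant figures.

Phase 1 (powered ascent): v₀ = 0 m/s, a = 8 m/s².
v = v₀ + at = 0 + (8)(3) = 24.0 m/s
Δx = v₀t + ½at² = 0·3 + 0.5·8·3² = 36.0 m

Phase 2 (coasting upward): v₀ = 24.0 m/s, a = -10 m/s².
v = v₀ + at → t = (0 − 24.0) / -10 = 2.40 s
v² = v₀² + 2aΔx → Δx = (0² − 24.0²)/(2·-10) = 28.8 m
Maximum height = 36.0 + 28.8 = 64.8 m

64.8 m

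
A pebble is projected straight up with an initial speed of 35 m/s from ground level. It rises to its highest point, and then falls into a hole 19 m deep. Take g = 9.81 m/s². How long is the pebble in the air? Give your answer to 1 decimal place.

7.6 s

Phase 1 (rising): v₀ = 35.0 m/s, a = -9.81 m/s².
v = v₀ + at → t = (0 − 35.0) / -9.81 = 3.57 s
v² = v₀² + 2aΔx → Δx = (0² − 35.0²)/(2·-9.81) = 62.4 m

Phase 2 (falling): v₀ = 0 m/s, a = -9.81 m/s².
Falls 81.4 m from rest: t = √(2·81.4/9.81) = 4.07 s; v = g·t = 40.0 m/s.
Total time = 3.57 + 4.07 = 7.64 s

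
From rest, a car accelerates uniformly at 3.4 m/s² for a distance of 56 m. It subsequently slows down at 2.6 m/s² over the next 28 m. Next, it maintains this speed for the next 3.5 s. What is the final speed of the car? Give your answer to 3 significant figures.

15.3 m/s

Phase 1 (accelerating): v₀ = 0 m/s, a = 3.4 m/s².
v² = v₀² + 2aΔx = 0² + 2·3.4·56 = 381 → v = 19.5 m/s
t = (v − v₀)/a = (19.5 − 0)/3.4 = 5.74 s

Phase 2 (decelerating): v₀ = 19.5 m/s, a = -2.6 m/s².
v² = v₀² + 2aΔx = 19.5² + 2·-2.6·28 = 235 → v = 15.3 m/s
t = (v − v₀)/a = (15.3 − 19.5)/-2.6 = 1.61 s

Phase 3 (constant speed): v₀ = 15.3 m/s, a = 0 m/s².
v = v₀ + at = 15.3 + (0)(3.5) = 15.3 m/s
Δx = v₀t + ½at² = 15.3·3.5 + 0.5·0·3.5² = 53.7 m
Final speed = 15.3 m/s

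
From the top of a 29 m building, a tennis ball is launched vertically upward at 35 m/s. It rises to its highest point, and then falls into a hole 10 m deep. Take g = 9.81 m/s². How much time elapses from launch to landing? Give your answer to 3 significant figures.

8.12 s

Phase 1 (rising): v₀ = 35.0 m/s, a = -9.81 m/s².
v = v₀ + at → t = (0 − 35.0) / -9.81 = 3.57 s
v² = v₀² + 2aΔx → Δx = (0² − 35.0²)/(2·-9.81) = 62.4 m

Phase 2 (falling): v₀ = 0 m/s, a = -9.81 m/s².
Falls 101 m from rest: t = √(2·101/9.81) = 4.55 s; v = g·t = 44.6 m/s.
Total time = 3.57 + 4.55 = 8.12 s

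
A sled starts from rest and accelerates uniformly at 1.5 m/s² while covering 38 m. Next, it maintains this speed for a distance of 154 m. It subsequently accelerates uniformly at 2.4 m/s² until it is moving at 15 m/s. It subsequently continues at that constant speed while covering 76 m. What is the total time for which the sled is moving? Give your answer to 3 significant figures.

28.4 s

Phase 1 (accelerating): v₀ = 0 m/s, a = 1.5 m/s².
v² = v₀² + 2aΔx = 0² + 2·1.5·38 = 114 → v = 10.7 m/s
t = (v − v₀)/a = (10.7 − 0)/1.5 = 7.12 s

Phase 2 (constant speed): v₀ = 10.7 m/s, a = 0 m/s².
Constant speed: t = d/v = 154/10.7 = 14.4 s

Phase 3 (accelerating): v₀ = 10.7 m/s, a = 2.4 m/s².
v = v₀ + at → t = (15 − 10.7) / 2.4 = 1.80 s
v² = v₀² + 2aΔx → Δx = (15² − 10.7²)/(2·2.4) = 23.1 m

Phase 4 (constant speed): v₀ = 15.0 m/s, a = 0 m/s².
Constant speed: t = d/v = 76/15.0 = 5.07 s
Total time = 7.12 + 14.4 + 1.80 + 5.07 = 28.4 s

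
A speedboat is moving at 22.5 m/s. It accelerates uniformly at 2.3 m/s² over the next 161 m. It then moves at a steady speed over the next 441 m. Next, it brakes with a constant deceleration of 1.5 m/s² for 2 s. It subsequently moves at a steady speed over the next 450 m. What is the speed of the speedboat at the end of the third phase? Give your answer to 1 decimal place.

Phase 1 (accelerating): v₀ = 22.5 m/s, a = 2.3 m/s².
v² = v₀² + 2aΔx = 22.5² + 2·2.3·161 = 1250 → v = 35.3 m/s
t = (v − v₀)/a = (35.3 − 22.5)/2.3 = 5.57 s

Phase 2 (constant speed): v₀ = 35.3 m/s, a = 0 m/s².
Constant speed: t = d/v = 441/35.3 = 12.5 s

Phase 3 (decelerating): v₀ = 35.3 m/s, a = -1.5 m/s².
v = v₀ + at = 35.3 + (-1.5)(2) = 32.3 m/s
Δx = v₀t + ½at² = 35.3·2 + 0.5·-1.5·2² = 67.6 m
Speed at end of phase 3 = 32.3 m/s

32.3 m/s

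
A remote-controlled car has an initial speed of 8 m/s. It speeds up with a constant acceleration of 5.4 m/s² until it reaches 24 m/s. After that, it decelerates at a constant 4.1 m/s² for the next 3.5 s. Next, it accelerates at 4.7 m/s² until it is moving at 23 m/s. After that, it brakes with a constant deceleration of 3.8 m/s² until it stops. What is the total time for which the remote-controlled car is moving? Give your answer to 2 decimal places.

15.36 s

Phase 1 (accelerating): v₀ = 8.00 m/s, a = 5.4 m/s².
v = v₀ + at → t = (24 − 8.00) / 5.4 = 2.96 s
v² = v₀² + 2aΔx → Δx = (24² − 8.00²)/(2·5.4) = 47.4 m

Phase 2 (decelerating): v₀ = 24.0 m/s, a = -4.1 m/s².
v = v₀ + at = 24.0 + (-4.1)(3.5) = 9.65 m/s
Δx = v₀t + ½at² = 24.0·3.5 + 0.5·-4.1·3.5² = 58.9 m

Phase 3 (accelerating): v₀ = 9.65 m/s, a = 4.7 m/s².
v = v₀ + at → t = (23 − 9.65) / 4.7 = 2.84 s
v² = v₀² + 2aΔx → Δx = (23² − 9.65²)/(2·4.7) = 46.4 m

Phase 4 (decelerating): v₀ = 23.0 m/s, a = -3.8 m/s².
v = v₀ + at → t = (0 − 23.0) / -3.8 = 6.05 s
v² = v₀² + 2aΔx → Δx = (0² − 23.0²)/(2·-3.8) = 69.6 m
Total time = 2.96 + 3.50 + 2.84 + 6.05 = 15.4 s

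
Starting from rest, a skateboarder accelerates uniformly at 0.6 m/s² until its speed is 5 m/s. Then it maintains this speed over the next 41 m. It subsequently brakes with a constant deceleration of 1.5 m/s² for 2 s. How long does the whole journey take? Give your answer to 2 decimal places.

18.53 s

Phase 1 (accelerating): v₀ = 0 m/s, a = 0.6 m/s².
v = v₀ + at → t = (5 − 0) / 0.6 = 8.33 s
v² = v₀² + 2aΔx → Δx = (5² − 0²)/(2·0.6) = 20.8 m

Phase 2 (constant speed): v₀ = 5.00 m/s, a = 0 m/s².
Constant speed: t = d/v = 41/5.00 = 8.20 s

Phase 3 (decelerating): v₀ = 5.00 m/s, a = -1.5 m/s².
v = v₀ + at = 5.00 + (-1.5)(2) = 2.00 m/s
Δx = v₀t + ½at² = 5.00·2 + 0.5·-1.5·2² = 7.00 m
Total time = 8.33 + 8.20 + 2.00 = 18.5 s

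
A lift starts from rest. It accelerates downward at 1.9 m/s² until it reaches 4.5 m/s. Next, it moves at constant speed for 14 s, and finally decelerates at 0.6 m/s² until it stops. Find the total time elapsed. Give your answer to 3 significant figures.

Phase 1 (accelerating): v₀ = 0 m/s, a = 1.9 m/s².
v = v₀ + at → t = (4.5 − 0) / 1.9 = 2.37 s
v² = v₀² + 2aΔx → Δx = (4.5² − 0²)/(2·1.9) = 5.33 m

Phase 2 (constant speed): v₀ = 4.50 m/s, a = 0 m/s².
v = v₀ + at = 4.50 + (0)(14) = 4.50 m/s
Δx = v₀t + ½at² = 4.50·14 + 0.5·0·14² = 63.0 m

Phase 3 (decelerating): v₀ = 4.50 m/s, a = -0.6 m/s².
v = v₀ + at → t = (0 − 4.50) / -0.6 = 7.50 s
v² = v₀² + 2aΔx → Δx = (0² − 4.50²)/(2·-0.6) = 16.9 m
Total time = 2.37 + 14.0 + 7.50 = 23.9 s

23.9 s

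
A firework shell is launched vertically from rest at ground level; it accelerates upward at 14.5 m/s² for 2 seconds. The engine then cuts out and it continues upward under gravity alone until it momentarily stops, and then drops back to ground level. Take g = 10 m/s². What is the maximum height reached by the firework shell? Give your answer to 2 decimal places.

Phase 1 (powered ascent): v₀ = 0 m/s, a = 14.5 m/s².
v = v₀ + at = 0 + (14.5)(2) = 29.0 m/s
Δx = v₀t + ½at² = 0·2 + 0.5·14.5·2² = 29.0 m

Phase 2 (coasting upward): v₀ = 29.0 m/s, a = -10 m/s².
v = v₀ + at → t = (0 − 29.0) / -10 = 2.90 s
v² = v₀² + 2aΔx → Δx = (0² − 29.0²)/(2·-10) = 42.0 m
Maximum height = 29.0 + 42.0 = 71.0 m

71.05 m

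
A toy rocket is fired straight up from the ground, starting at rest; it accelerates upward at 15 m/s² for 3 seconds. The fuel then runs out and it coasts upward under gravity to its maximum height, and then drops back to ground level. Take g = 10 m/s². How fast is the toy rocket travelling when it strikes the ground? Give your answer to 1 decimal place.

Phase 1 (powered ascent): v₀ = 0 m/s, a = 15 m/s².
v = v₀ + at = 0 + (15)(3) = 45.0 m/s
Δx = v₀t + ½at² = 0·3 + 0.5·15·3² = 67.5 m

Phase 2 (coasting upward): v₀ = 45.0 m/s, a = -10 m/s².
v = v₀ + at → t = (0 − 45.0) / -10 = 4.50 s
v² = v₀² + 2aΔx → Δx = (0² − 45.0²)/(2·-10) = 101 m

Phase 3 (free fall): v₀ = 0 m/s, a = -10 m/s².
Falls 169 m from rest: t = √(2·169/10) = 5.81 s; v = g·t = 58.1 m/s.
Impact speed = 58.1 m/s

58.1 m/s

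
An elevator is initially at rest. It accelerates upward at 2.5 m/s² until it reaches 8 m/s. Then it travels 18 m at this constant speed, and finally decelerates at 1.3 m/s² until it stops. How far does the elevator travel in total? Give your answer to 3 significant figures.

Phase 1 (accelerating): v₀ = 0 m/s, a = 2.5 m/s².
v = v₀ + at → t = (8 − 0) / 2.5 = 3.20 s
v² = v₀² + 2aΔx → Δx = (8² − 0²)/(2·2.5) = 12.8 m

Phase 2 (constant speed): v₀ = 8.00 m/s, a = 0 m/s².
Constant speed: t = d/v = 18/8.00 = 2.25 s

Phase 3 (decelerating): v₀ = 8.00 m/s, a = -1.3 m/s².
v = v₀ + at → t = (0 − 8.00) / -1.3 = 6.15 s
v² = v₀² + 2aΔx → Δx = (0² − 8.00²)/(2·-1.3) = 24.6 m
Total distance = 12.8 + 18.0 + 24.6 = 55.4 m

55.4 m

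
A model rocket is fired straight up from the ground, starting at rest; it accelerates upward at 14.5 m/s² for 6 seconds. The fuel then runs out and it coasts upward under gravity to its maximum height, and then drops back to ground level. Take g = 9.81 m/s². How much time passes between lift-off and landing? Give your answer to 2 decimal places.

26.35 s

Phase 1 (powered ascent): v₀ = 0 m/s, a = 14.5 m/s².
v = v₀ + at = 0 + (14.5)(6) = 87.0 m/s
Δx = v₀t + ½at² = 0·6 + 0.5·14.5·6² = 261 m

Phase 2 (coasting upward): v₀ = 87.0 m/s, a = -9.81 m/s².
v = v₀ + at → t = (0 − 87.0) / -9.81 = 8.87 s
v² = v₀² + 2aΔx → Δx = (0² − 87.0²)/(2·-9.81) = 386 m

Phase 3 (free fall): v₀ = 0 m/s, a = -9.81 m/s².
Falls 647 m from rest: t = √(2·647/9.81) = 11.5 s; v = g·t = 113 m/s.
Total time = 6.00 + 8.87 + 11.5 = 26.4 s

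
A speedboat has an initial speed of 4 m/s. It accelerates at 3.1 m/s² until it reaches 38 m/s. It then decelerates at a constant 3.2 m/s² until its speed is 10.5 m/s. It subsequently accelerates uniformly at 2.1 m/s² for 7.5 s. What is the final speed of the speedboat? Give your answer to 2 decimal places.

26.25 m/s

Phase 1 (accelerating): v₀ = 4.00 m/s, a = 3.1 m/s².
v = v₀ + at → t = (38 − 4.00) / 3.1 = 11.0 s
v² = v₀² + 2aΔx → Δx = (38² − 4.00²)/(2·3.1) = 230 m

Phase 2 (decelerating): v₀ = 38.0 m/s, a = -3.2 m/s².
v = v₀ + at → t = (10.5 − 38.0) / -3.2 = 8.59 s
v² = v₀² + 2aΔx → Δx = (10.5² − 38.0²)/(2·-3.2) = 208 m

Phase 3 (accelerating): v₀ = 10.5 m/s, a = 2.1 m/s².
v = v₀ + at = 10.5 + (2.1)(7.5) = 26.2 m/s
Δx = v₀t + ½at² = 10.5·7.5 + 0.5·2.1·7.5² = 138 m
Final speed = 26.2 m/s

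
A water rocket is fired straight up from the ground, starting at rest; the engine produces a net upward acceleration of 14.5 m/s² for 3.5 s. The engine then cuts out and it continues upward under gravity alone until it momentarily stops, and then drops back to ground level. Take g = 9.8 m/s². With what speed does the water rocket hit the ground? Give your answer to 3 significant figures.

65.7 m/s

Phase 1 (powered ascent): v₀ = 0 m/s, a = 14.5 m/s².
v = v₀ + at = 0 + (14.5)(3.5) = 50.8 m/s
Δx = v₀t + ½at² = 0·3.5 + 0.5·14.5·3.5² = 88.8 m

Phase 2 (coasting upward): v₀ = 50.8 m/s, a = -9.8 m/s².
v = v₀ + at → t = (0 − 50.8) / -9.8 = 5.18 s
v² = v₀² + 2aΔx → Δx = (0² − 50.8²)/(2·-9.8) = 131 m

Phase 3 (free fall): v₀ = 0 m/s, a = -9.8 m/s².
Falls 220 m from rest: t = √(2·220/9.8) = 6.70 s; v = g·t = 65.7 m/s.
Impact speed = 65.7 m/s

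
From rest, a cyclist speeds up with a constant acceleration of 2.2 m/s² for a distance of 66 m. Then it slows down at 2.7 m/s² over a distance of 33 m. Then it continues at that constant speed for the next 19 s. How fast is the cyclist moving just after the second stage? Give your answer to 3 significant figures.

Phase 1 (accelerating): v₀ = 0 m/s, a = 2.2 m/s².
v² = v₀² + 2aΔx = 0² + 2·2.2·66 = 290 → v = 17.0 m/s
t = (v − v₀)/a = (17.0 − 0)/2.2 = 7.75 s

Phase 2 (decelerating): v₀ = 17.0 m/s, a = -2.7 m/s².
v² = v₀² + 2aΔx = 17.0² + 2·-2.7·33 = 112 → v = 10.6 m/s
t = (v − v₀)/a = (10.6 − 17.0)/-2.7 = 2.39 s
Speed at end of phase 2 = 10.6 m/s

10.6 m/s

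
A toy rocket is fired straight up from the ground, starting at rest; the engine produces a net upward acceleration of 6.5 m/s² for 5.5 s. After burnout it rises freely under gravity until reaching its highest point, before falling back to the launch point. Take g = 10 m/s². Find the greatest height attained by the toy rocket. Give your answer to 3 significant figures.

162 m

Phase 1 (powered ascent): v₀ = 0 m/s, a = 6.5 m/s².
v = v₀ + at = 0 + (6.5)(5.5) = 35.8 m/s
Δx = v₀t + ½at² = 0·5.5 + 0.5·6.5·5.5² = 98.3 m

Phase 2 (coasting upward): v₀ = 35.8 m/s, a = -10 m/s².
v = v₀ + at → t = (0 − 35.8) / -10 = 3.58 s
v² = v₀² + 2aΔx → Δx = (0² − 35.8²)/(2·-10) = 63.9 m
Maximum height = 98.3 + 63.9 = 162 m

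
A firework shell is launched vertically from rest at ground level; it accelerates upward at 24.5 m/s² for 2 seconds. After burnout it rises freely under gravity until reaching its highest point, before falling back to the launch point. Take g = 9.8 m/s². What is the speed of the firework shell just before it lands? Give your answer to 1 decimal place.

58.0 m/s

Phase 1 (powered ascent): v₀ = 0 m/s, a = 24.5 m/s².
v = v₀ + at = 0 + (24.5)(2) = 49.0 m/s
Δx = v₀t + ½at² = 0·2 + 0.5·24.5·2² = 49.0 m

Phase 2 (coasting upward): v₀ = 49.0 m/s, a = -9.8 m/s².
v = v₀ + at → t = (0 − 49.0) / -9.8 = 5.00 s
v² = v₀² + 2aΔx → Δx = (0² − 49.0²)/(2·-9.8) = 122 m

Phase 3 (free fall): v₀ = 0 m/s, a = -9.8 m/s².
Falls 172 m from rest: t = √(2·172/9.8) = 5.92 s; v = g·t = 58.0 m/s.
Impact speed = 58.0 m/s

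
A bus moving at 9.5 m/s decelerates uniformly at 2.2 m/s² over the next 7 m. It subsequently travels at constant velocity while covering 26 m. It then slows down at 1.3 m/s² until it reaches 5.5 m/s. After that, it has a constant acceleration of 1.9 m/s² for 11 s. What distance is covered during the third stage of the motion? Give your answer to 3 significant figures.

Phase 1 (decelerating): v₀ = 9.50 m/s, a = -2.2 m/s².
v² = v₀² + 2aΔx = 9.50² + 2·-2.2·7 = 59.4 → v = 7.71 m/s
t = (v − v₀)/a = (7.71 − 9.50)/-2.2 = 0.813 s

Phase 2 (constant speed): v₀ = 7.71 m/s, a = 0 m/s².
Constant speed: t = d/v = 26/7.71 = 3.37 s

Phase 3 (decelerating): v₀ = 7.71 m/s, a = -1.3 m/s².
v = v₀ + at → t = (5.5 − 7.71) / -1.3 = 1.70 s
v² = v₀² + 2aΔx → Δx = (5.5² − 7.71²)/(2·-1.3) = 11.2 m
Distance in phase 3 = 11.2 m

11.2 m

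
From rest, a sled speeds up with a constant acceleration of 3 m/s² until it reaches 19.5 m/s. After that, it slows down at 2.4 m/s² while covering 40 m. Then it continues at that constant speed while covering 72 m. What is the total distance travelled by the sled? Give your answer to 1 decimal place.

Phase 1 (accelerating): v₀ = 0 m/s, a = 3 m/s².
v = v₀ + at → t = (19.5 − 0) / 3 = 6.50 s
v² = v₀² + 2aΔx → Δx = (19.5² − 0²)/(2·3) = 63.4 m

Phase 2 (decelerating): v₀ = 19.5 m/s, a = -2.4 m/s².
v² = v₀² + 2aΔx = 19.5² + 2·-2.4·40 = 188 → v = 13.7 m/s
t = (v − v₀)/a = (13.7 − 19.5)/-2.4 = 2.41 s

Phase 3 (constant speed): v₀ = 13.7 m/s, a = 0 m/s².
Constant speed: t = d/v = 72/13.7 = 5.25 s
Total distance = 63.4 + 40.0 + 72.0 = 175 m

175.4 m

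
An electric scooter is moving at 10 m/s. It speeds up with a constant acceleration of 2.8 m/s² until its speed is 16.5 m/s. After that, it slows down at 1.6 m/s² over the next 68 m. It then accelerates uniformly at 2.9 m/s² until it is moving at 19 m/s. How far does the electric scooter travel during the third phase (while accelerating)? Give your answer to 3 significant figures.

52.8 m

Phase 1 (accelerating): v₀ = 10.0 m/s, a = 2.8 m/s².
v = v₀ + at → t = (16.5 − 10.0) / 2.8 = 2.32 s
v² = v₀² + 2aΔx → Δx = (16.5² − 10.0²)/(2·2.8) = 30.8 m

Phase 2 (decelerating): v₀ = 16.5 m/s, a = -1.6 m/s².
v² = v₀² + 2aΔx = 16.5² + 2·-1.6·68 = 54.6 → v = 7.39 m/s
t = (v − v₀)/a = (7.39 − 16.5)/-1.6 = 5.69 s

Phase 3 (accelerating): v₀ = 7.39 m/s, a = 2.9 m/s².
v = v₀ + at → t = (19 − 7.39) / 2.9 = 4.00 s
v² = v₀² + 2aΔx → Δx = (19² − 7.39²)/(2·2.9) = 52.8 m
Distance in phase 3 = 52.8 m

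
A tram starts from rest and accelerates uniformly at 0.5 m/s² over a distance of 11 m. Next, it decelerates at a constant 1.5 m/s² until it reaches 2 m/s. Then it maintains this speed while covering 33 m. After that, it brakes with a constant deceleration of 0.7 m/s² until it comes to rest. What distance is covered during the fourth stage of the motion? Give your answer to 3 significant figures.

Phase 1 (accelerating): v₀ = 0 m/s, a = 0.5 m/s².
v² = v₀² + 2aΔx = 0² + 2·0.5·11 = 11.0 → v = 3.32 m/s
t = (v − v₀)/a = (3.32 − 0)/0.5 = 6.63 s

Phase 2 (decelerating): v₀ = 3.32 m/s, a = -1.5 m/s².
v = v₀ + at → t = (2 − 3.32) / -1.5 = 0.878 s
v² = v₀² + 2aΔx → Δx = (2² − 3.32²)/(2·-1.5) = 2.33 m

Phase 3 (constant speed): v₀ = 2.00 m/s, a = 0 m/s².
Constant speed: t = d/v = 33/2.00 = 16.5 s

Phase 4 (decelerating): v₀ = 2.00 m/s, a = -0.7 m/s².
v = v₀ + at → t = (0 − 2.00) / -0.7 = 2.86 s
v² = v₀² + 2aΔx → Δx = (0² − 2.00²)/(2·-0.7) = 2.86 m
Distance in phase 4 = 2.86 m

2.86 m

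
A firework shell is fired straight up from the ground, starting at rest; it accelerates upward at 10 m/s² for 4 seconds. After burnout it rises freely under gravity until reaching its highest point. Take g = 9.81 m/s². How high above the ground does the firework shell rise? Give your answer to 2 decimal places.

Phase 1 (powered ascent): v₀ = 0 m/s, a = 10 m/s².
v = v₀ + at = 0 + (10)(4) = 40.0 m/s
Δx = v₀t + ½at² = 0·4 + 0.5·10·4² = 80.0 m

Phase 2 (coasting upward): v₀ = 40.0 m/s, a = -9.81 m/s².
v = v₀ + at → t = (0 − 40.0) / -9.81 = 4.08 s
v² = v₀² + 2aΔx → Δx = (0² − 40.0²)/(2·-9.81) = 81.5 m
Maximum height = 80.0 + 81.5 = 162 m

161.55 m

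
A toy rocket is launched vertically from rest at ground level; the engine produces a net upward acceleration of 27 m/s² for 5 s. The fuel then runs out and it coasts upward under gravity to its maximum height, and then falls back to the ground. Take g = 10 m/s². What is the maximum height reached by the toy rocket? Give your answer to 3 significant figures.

1250 m

Phase 1 (powered ascent): v₀ = 0 m/s, a = 27 m/s².
v = v₀ + at = 0 + (27)(5) = 135 m/s
Δx = v₀t + ½at² = 0·5 + 0.5·27·5² = 338 m

Phase 2 (coasting upward): v₀ = 135 m/s, a = -10 m/s².
v = v₀ + at → t = (0 − 135) / -10 = 13.5 s
v² = v₀² + 2aΔx → Δx = (0² − 135²)/(2·-10) = 911 m
Maximum height = 338 + 911 = 1250 m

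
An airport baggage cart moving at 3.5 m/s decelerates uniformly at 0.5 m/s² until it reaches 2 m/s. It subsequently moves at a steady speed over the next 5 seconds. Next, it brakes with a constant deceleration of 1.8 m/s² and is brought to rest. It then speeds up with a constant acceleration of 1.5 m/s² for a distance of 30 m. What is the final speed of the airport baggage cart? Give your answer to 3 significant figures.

Phase 1 (decelerating): v₀ = 3.50 m/s, a = -0.5 m/s².
v = v₀ + at → t = (2 − 3.50) / -0.5 = 3.00 s
v² = v₀² + 2aΔx → Δx = (2² − 3.50²)/(2·-0.5) = 8.25 m

Phase 2 (constant speed): v₀ = 2.00 m/s, a = 0 m/s².
v = v₀ + at = 2.00 + (0)(5) = 2.00 m/s
Δx = v₀t + ½at² = 2.00·5 + 0.5·0·5² = 10.0 m

Phase 3 (decelerating): v₀ = 2.00 m/s, a = -1.8 m/s².
v = v₀ + at → t = (0 − 2.00) / -1.8 = 1.11 s
v² = v₀² + 2aΔx → Δx = (0² − 2.00²)/(2·-1.8) = 1.11 m

Phase 4 (accelerating): v₀ = 0 m/s, a = 1.5 m/s².
v² = v₀² + 2aΔx = 0² + 2·1.5·30 = 90.0 → v = 9.49 m/s
t = (v − v₀)/a = (9.49 − 0)/1.5 = 6.32 s
Final speed = 9.49 m/s

9.49 m/s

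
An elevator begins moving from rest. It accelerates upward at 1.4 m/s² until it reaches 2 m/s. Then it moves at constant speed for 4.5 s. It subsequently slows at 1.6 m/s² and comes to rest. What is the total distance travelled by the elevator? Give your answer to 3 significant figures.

Phase 1 (accelerating): v₀ = 0 m/s, a = 1.4 m/s².
v = v₀ + at → t = (2 − 0) / 1.4 = 1.43 s
v² = v₀² + 2aΔx → Δx = (2² − 0²)/(2·1.4) = 1.43 m

Phase 2 (constant speed): v₀ = 2.00 m/s, a = 0 m/s².
v = v₀ + at = 2.00 + (0)(4.5) = 2.00 m/s
Δx = v₀t + ½at² = 2.00·4.5 + 0.5·0·4.5² = 9.00 m

Phase 3 (decelerating): v₀ = 2.00 m/s, a = -1.6 m/s².
v = v₀ + at → t = (0 − 2.00) / -1.6 = 1.25 s
v² = v₀² + 2aΔx → Δx = (0² − 2.00²)/(2·-1.6) = 1.25 m
Total distance = 1.43 + 9.00 + 1.25 = 11.7 m

11.7 m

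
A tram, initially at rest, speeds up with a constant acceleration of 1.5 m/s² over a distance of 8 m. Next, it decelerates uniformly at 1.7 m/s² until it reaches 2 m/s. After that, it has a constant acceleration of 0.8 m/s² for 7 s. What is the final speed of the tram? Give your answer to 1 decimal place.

7.6 m/s

Phase 1 (accelerating): v₀ = 0 m/s, a = 1.5 m/s².
v² = v₀² + 2aΔx = 0² + 2·1.5·8 = 24.0 → v = 4.90 m/s
t = (v − v₀)/a = (4.90 − 0)/1.5 = 3.27 s

Phase 2 (decelerating): v₀ = 4.90 m/s, a = -1.7 m/s².
v = v₀ + at → t = (2 − 4.90) / -1.7 = 1.71 s
v² = v₀² + 2aΔx → Δx = (2² − 4.90²)/(2·-1.7) = 5.88 m

Phase 3 (accelerating): v₀ = 2.00 m/s, a = 0.8 m/s².
v = v₀ + at = 2.00 + (0.8)(7) = 7.60 m/s
Δx = v₀t + ½at² = 2.00·7 + 0.5·0.8·7² = 33.6 m
Final speed = 7.60 m/s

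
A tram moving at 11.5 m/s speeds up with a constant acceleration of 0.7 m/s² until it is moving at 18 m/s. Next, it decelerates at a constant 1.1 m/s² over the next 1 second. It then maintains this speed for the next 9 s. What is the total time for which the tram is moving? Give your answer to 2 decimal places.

Phase 1 (accelerating): v₀ = 11.5 m/s, a = 0.7 m/s².
v = v₀ + at → t = (18 − 11.5) / 0.7 = 9.29 s
v² = v₀² + 2aΔx → Δx = (18² − 11.5²)/(2·0.7) = 137 m

Phase 2 (decelerating): v₀ = 18.0 m/s, a = -1.1 m/s².
v = v₀ + at = 18.0 + (-1.1)(1) = 16.9 m/s
Δx = v₀t + ½at² = 18.0·1 + 0.5·-1.1·1² = 17.4 m

Phase 3 (constant speed): v₀ = 16.9 m/s, a = 0 m/s².
v = v₀ + at = 16.9 + (0)(9) = 16.9 m/s
Δx = v₀t + ½at² = 16.9·9 + 0.5·0·9² = 152 m
Total time = 9.29 + 1.00 + 9.00 = 19.3 s

19.29 s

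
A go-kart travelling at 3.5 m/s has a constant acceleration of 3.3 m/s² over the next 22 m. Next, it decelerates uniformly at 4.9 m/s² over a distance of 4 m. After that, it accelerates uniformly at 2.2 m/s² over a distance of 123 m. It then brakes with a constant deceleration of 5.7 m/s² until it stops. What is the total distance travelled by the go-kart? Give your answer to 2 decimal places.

206.85 m

Phase 1 (accelerating): v₀ = 3.50 m/s, a = 3.3 m/s².
v² = v₀² + 2aΔx = 3.50² + 2·3.3·22 = 157 → v = 12.5 m/s
t = (v − v₀)/a = (12.5 − 3.50)/3.3 = 2.74 s

Phase 2 (decelerating): v₀ = 12.5 m/s, a = -4.9 m/s².
v² = v₀² + 2aΔx = 12.5² + 2·-4.9·4 = 118 → v = 10.9 m/s
t = (v − v₀)/a = (10.9 − 12.5)/-4.9 = 0.342 s

Phase 3 (accelerating): v₀ = 10.9 m/s, a = 2.2 m/s².
v² = v₀² + 2aΔx = 10.9² + 2·2.2·123 = 659 → v = 25.7 m/s
t = (v − v₀)/a = (25.7 − 10.9)/2.2 = 6.73 s

Phase 4 (decelerating): v₀ = 25.7 m/s, a = -5.7 m/s².
v = v₀ + at → t = (0 − 25.7) / -5.7 = 4.51 s
v² = v₀² + 2aΔx → Δx = (0² − 25.7²)/(2·-5.7) = 57.8 m
Total distance = 22.0 + 4.00 + 123 + 57.8 = 207 m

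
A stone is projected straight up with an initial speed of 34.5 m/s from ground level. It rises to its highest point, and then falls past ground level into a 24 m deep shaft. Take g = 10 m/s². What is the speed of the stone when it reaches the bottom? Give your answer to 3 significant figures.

40.9 m/s

Phase 1 (rising): v₀ = 34.5 m/s, a = -10 m/s².
v = v₀ + at → t = (0 − 34.5) / -10 = 3.45 s
v² = v₀² + 2aΔx → Δx = (0² − 34.5²)/(2·-10) = 59.5 m

Phase 2 (falling): v₀ = 0 m/s, a = -10 m/s².
Falls 83.5 m from rest: t = √(2·83.5/10) = 4.09 s; v = g·t = 40.9 m/s.
Final speed = 40.9 m/s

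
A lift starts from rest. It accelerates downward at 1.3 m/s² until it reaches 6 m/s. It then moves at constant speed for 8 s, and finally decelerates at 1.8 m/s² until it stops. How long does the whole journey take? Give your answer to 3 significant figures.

Phase 1 (accelerating): v₀ = 0 m/s, a = 1.3 m/s².
v = v₀ + at → t = (6 − 0) / 1.3 = 4.62 s
v² = v₀² + 2aΔx → Δx = (6² − 0²)/(2·1.3) = 13.8 m

Phase 2 (constant speed): v₀ = 6.00 m/s, a = 0 m/s².
v = v₀ + at = 6.00 + (0)(8) = 6.00 m/s
Δx = v₀t + ½at² = 6.00·8 + 0.5·0·8² = 48.0 m

Phase 3 (decelerating): v₀ = 6.00 m/s, a = -1.8 m/s².
v = v₀ + at → t = (0 − 6.00) / -1.8 = 3.33 s
v² = v₀² + 2aΔx → Δx = (0² − 6.00²)/(2·-1.8) = 10.0 m
Total time = 4.62 + 8.00 + 3.33 = 15.9 s

15.9 s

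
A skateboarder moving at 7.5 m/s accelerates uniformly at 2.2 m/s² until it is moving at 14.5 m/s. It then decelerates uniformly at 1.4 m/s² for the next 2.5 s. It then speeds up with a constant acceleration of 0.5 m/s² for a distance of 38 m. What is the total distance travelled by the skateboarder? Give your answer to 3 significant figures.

Phase 1 (accelerating): v₀ = 7.50 m/s, a = 2.2 m/s².
v = v₀ + at → t = (14.5 − 7.50) / 2.2 = 3.18 s
v² = v₀² + 2aΔx → Δx = (14.5² − 7.50²)/(2·2.2) = 35.0 m

Phase 2 (decelerating): v₀ = 14.5 m/s, a = -1.4 m/s².
v = v₀ + at = 14.5 + (-1.4)(2.5) = 11.0 m/s
Δx = v₀t + ½at² = 14.5·2.5 + 0.5·-1.4·2.5² = 31.9 m

Phase 3 (accelerating): v₀ = 11.0 m/s, a = 0.5 m/s².
v² = v₀² + 2aΔx = 11.0² + 2·0.5·38 = 159 → v = 12.6 m/s
t = (v − v₀)/a = (12.6 − 11.0)/0.5 = 3.22 s
Total distance = 35.0 + 31.9 + 38.0 = 105 m

105 m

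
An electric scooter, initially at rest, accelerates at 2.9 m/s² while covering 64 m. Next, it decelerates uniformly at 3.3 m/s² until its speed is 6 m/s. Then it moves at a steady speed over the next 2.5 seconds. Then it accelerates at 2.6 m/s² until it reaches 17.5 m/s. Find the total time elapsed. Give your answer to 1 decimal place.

17.6 s

Phase 1 (accelerating): v₀ = 0 m/s, a = 2.9 m/s².
v² = v₀² + 2aΔx = 0² + 2·2.9·64 = 371 → v = 19.3 m/s
t = (v − v₀)/a = (19.3 − 0)/2.9 = 6.64 s

Phase 2 (decelerating): v₀ = 19.3 m/s, a = -3.3 m/s².
v = v₀ + at → t = (6 − 19.3) / -3.3 = 4.02 s
v² = v₀² + 2aΔx → Δx = (6² − 19.3²)/(2·-3.3) = 50.8 m

Phase 3 (constant speed): v₀ = 6.00 m/s, a = 0 m/s².
v = v₀ + at = 6.00 + (0)(2.5) = 6.00 m/s
Δx = v₀t + ½at² = 6.00·2.5 + 0.5·0·2.5² = 15.0 m

Phase 4 (accelerating): v₀ = 6.00 m/s, a = 2.6 m/s².
v = v₀ + at → t = (17.5 − 6.00) / 2.6 = 4.42 s
v² = v₀² + 2aΔx → Δx = (17.5² − 6.00²)/(2·2.6) = 52.0 m
Total time = 6.64 + 4.02 + 2.50 + 4.42 = 17.6 s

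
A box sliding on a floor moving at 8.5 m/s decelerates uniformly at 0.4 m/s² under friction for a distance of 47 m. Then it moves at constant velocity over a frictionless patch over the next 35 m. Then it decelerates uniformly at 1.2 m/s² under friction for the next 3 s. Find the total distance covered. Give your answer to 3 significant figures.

94.3 m

Phase 1 (decelerating): v₀ = 8.50 m/s, a = -0.4 m/s².
v² = v₀² + 2aΔx = 8.50² + 2·-0.4·47 = 34.6 → v = 5.89 m/s
t = (v − v₀)/a = (5.89 − 8.50)/-0.4 = 6.53 s

Phase 2 (constant speed): v₀ = 5.89 m/s, a = 0 m/s².
Constant speed: t = d/v = 35/5.89 = 5.95 s

Phase 3 (decelerating): v₀ = 5.89 m/s, a = -1.2 m/s².
v = v₀ + at = 5.89 + (-1.2)(3) = 2.29 m/s
Δx = v₀t + ½at² = 5.89·3 + 0.5·-1.2·3² = 12.3 m
Total distance = 47.0 + 35.0 + 12.3 = 94.3 m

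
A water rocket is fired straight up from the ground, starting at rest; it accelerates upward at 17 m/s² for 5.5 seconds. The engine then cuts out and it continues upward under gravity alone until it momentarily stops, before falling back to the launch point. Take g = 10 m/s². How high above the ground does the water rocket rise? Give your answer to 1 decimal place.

694.2 m

Phase 1 (powered ascent): v₀ = 0 m/s, a = 17 m/s².
v = v₀ + at = 0 + (17)(5.5) = 93.5 m/s
Δx = v₀t + ½at² = 0·5.5 + 0.5·17·5.5² = 257 m

Phase 2 (coasting upward): v₀ = 93.5 m/s, a = -10 m/s².
v = v₀ + at → t = (0 − 93.5) / -10 = 9.35 s
v² = v₀² + 2aΔx → Δx = (0² − 93.5²)/(2·-10) = 437 m
Maximum height = 257 + 437 = 694 m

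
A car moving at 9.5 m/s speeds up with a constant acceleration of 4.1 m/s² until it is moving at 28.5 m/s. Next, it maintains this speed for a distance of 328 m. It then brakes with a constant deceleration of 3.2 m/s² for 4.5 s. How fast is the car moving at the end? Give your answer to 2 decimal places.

14.10 m/s

Phase 1 (accelerating): v₀ = 9.50 m/s, a = 4.1 m/s².
v = v₀ + at → t = (28.5 − 9.50) / 4.1 = 4.63 s
v² = v₀² + 2aΔx → Δx = (28.5² − 9.50²)/(2·4.1) = 88.0 m

Phase 2 (constant speed): v₀ = 28.5 m/s, a = 0 m/s².
Constant speed: t = d/v = 328/28.5 = 11.5 s

Phase 3 (decelerating): v₀ = 28.5 m/s, a = -3.2 m/s².
v = v₀ + at = 28.5 + (-3.2)(4.5) = 14.1 m/s
Δx = v₀t + ½at² = 28.5·4.5 + 0.5·-3.2·4.5² = 95.8 m
Final speed = 14.1 m/s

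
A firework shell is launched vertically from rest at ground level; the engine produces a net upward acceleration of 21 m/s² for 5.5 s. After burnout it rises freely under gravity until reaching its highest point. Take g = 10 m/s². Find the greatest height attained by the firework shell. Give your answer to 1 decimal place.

Phase 1 (powered ascent): v₀ = 0 m/s, a = 21 m/s².
v = v₀ + at = 0 + (21)(5.5) = 116 m/s
Δx = v₀t + ½at² = 0·5.5 + 0.5·21·5.5² = 318 m

Phase 2 (coasting upward): v₀ = 116 m/s, a = -10 m/s².
v = v₀ + at → t = (0 − 116) / -10 = 11.6 s
v² = v₀² + 2aΔx → Δx = (0² − 116²)/(2·-10) = 667 m
Maximum height = 318 + 667 = 985 m

984.6 m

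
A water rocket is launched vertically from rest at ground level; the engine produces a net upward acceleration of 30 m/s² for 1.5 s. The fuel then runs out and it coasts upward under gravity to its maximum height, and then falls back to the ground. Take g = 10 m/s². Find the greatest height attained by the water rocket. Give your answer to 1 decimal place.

Phase 1 (powered ascent): v₀ = 0 m/s, a = 30 m/s².
v = v₀ + at = 0 + (30)(1.5) = 45.0 m/s
Δx = v₀t + ½at² = 0·1.5 + 0.5·30·1.5² = 33.8 m

Phase 2 (coasting upward): v₀ = 45.0 m/s, a = -10 m/s².
v = v₀ + at → t = (0 − 45.0) / -10 = 4.50 s
v² = v₀² + 2aΔx → Δx = (0² − 45.0²)/(2·-10) = 101 m
Maximum height = 33.8 + 101 = 135 m

135.0 m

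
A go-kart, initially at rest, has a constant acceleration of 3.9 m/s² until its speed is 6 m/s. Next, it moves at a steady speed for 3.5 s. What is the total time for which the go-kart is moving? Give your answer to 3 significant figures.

Phase 1 (accelerating): v₀ = 0 m/s, a = 3.9 m/s².
v = v₀ + at → t = (6 − 0) / 3.9 = 1.54 s
v² = v₀² + 2aΔx → Δx = (6² − 0²)/(2·3.9) = 4.62 m

Phase 2 (constant speed): v₀ = 6.00 m/s, a = 0 m/s².
v = v₀ + at = 6.00 + (0)(3.5) = 6.00 m/s
Δx = v₀t + ½at² = 6.00·3.5 + 0.5·0·3.5² = 21.0 m
Total time = 1.54 + 3.50 = 5.04 s

5.04 s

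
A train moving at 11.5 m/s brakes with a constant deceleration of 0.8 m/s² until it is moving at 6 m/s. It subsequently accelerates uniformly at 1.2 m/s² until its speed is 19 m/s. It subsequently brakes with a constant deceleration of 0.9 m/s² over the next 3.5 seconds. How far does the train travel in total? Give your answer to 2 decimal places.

256.56 m

Phase 1 (decelerating): v₀ = 11.5 m/s, a = -0.8 m/s².
v = v₀ + at → t = (6 − 11.5) / -0.8 = 6.88 s
v² = v₀² + 2aΔx → Δx = (6² − 11.5²)/(2·-0.8) = 60.2 m

Phase 2 (accelerating): v₀ = 6.00 m/s, a = 1.2 m/s².
v = v₀ + at → t = (19 − 6.00) / 1.2 = 10.8 s
v² = v₀² + 2aΔx → Δx = (19² − 6.00²)/(2·1.2) = 135 m

Phase 3 (decelerating): v₀ = 19.0 m/s, a = -0.9 m/s².
v = v₀ + at = 19.0 + (-0.9)(3.5) = 15.8 m/s
Δx = v₀t + ½at² = 19.0·3.5 + 0.5·-0.9·3.5² = 61.0 m
Total distance = 60.2 + 135 + 61.0 = 257 m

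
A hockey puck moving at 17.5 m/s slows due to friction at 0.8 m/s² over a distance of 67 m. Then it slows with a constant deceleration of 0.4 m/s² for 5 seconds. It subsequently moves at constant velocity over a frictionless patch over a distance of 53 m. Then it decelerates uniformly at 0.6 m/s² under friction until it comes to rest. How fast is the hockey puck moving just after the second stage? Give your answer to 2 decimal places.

12.11 m/s

Phase 1 (decelerating): v₀ = 17.5 m/s, a = -0.8 m/s².
v² = v₀² + 2aΔx = 17.5² + 2·-0.8·67 = 199 → v = 14.1 m/s
t = (v − v₀)/a = (14.1 − 17.5)/-0.8 = 4.24 s

Phase 2 (decelerating): v₀ = 14.1 m/s, a = -0.4 m/s².
v = v₀ + at = 14.1 + (-0.4)(5) = 12.1 m/s
Δx = v₀t + ½at² = 14.1·5 + 0.5·-0.4·5² = 65.5 m
Speed at end of phase 2 = 12.1 m/s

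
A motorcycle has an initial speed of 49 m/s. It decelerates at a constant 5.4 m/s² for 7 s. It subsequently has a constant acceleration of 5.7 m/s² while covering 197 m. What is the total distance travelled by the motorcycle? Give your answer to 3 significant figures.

408 m

Phase 1 (decelerating): v₀ = 49.0 m/s, a = -5.4 m/s².
v = v₀ + at = 49.0 + (-5.4)(7) = 11.2 m/s
Δx = v₀t + ½at² = 49.0·7 + 0.5·-5.4·7² = 211 m

Phase 2 (accelerating): v₀ = 11.2 m/s, a = 5.7 m/s².
v² = v₀² + 2aΔx = 11.2² + 2·5.7·197 = 2370 → v = 48.7 m/s
t = (v − v₀)/a = (48.7 − 11.2)/5.7 = 6.58 s
Total distance = 211 + 197 = 408 m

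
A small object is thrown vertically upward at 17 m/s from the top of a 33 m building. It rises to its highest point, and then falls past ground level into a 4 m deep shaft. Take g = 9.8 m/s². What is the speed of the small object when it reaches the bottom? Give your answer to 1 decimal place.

Phase 1 (rising): v₀ = 17.0 m/s, a = -9.8 m/s².
v = v₀ + at → t = (0 − 17.0) / -9.8 = 1.73 s
v² = v₀² + 2aΔx → Δx = (0² − 17.0²)/(2·-9.8) = 14.7 m

Phase 2 (falling): v₀ = 0 m/s, a = -9.8 m/s².
Falls 51.7 m from rest: t = √(2·51.7/9.8) = 3.25 s; v = g·t = 31.8 m/s.
Final speed = 31.8 m/s

31.8 m/s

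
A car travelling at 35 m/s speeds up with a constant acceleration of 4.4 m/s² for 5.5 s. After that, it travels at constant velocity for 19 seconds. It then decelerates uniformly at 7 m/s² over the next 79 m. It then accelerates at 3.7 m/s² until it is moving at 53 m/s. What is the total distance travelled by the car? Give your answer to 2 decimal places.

1518.30 m

Phase 1 (accelerating): v₀ = 35.0 m/s, a = 4.4 m/s².
v = v₀ + at = 35.0 + (4.4)(5.5) = 59.2 m/s
Δx = v₀t + ½at² = 35.0·5.5 + 0.5·4.4·5.5² = 259 m

Phase 2 (constant speed): v₀ = 59.2 m/s, a = 0 m/s².
v = v₀ + at = 59.2 + (0)(19) = 59.2 m/s
Δx = v₀t + ½at² = 59.2·19 + 0.5·0·19² = 1120 m

Phase 3 (decelerating): v₀ = 59.2 m/s, a = -7 m/s².
v² = v₀² + 2aΔx = 59.2² + 2·-7·79 = 2400 → v = 49.0 m/s
t = (v − v₀)/a = (49.0 − 59.2)/-7 = 1.46 s

Phase 4 (accelerating): v₀ = 49.0 m/s, a = 3.7 m/s².
v = v₀ + at → t = (53 − 49.0) / 3.7 = 1.09 s
v² = v₀² + 2aΔx → Δx = (53² − 49.0²)/(2·3.7) = 55.5 m
Total distance = 259 + 1120 + 79.0 + 55.5 = 1520 m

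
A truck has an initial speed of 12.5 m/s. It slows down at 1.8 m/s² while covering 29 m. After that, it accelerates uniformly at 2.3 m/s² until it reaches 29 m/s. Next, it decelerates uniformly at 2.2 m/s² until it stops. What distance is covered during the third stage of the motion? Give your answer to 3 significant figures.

Phase 1 (decelerating): v₀ = 12.5 m/s, a = -1.8 m/s².
v² = v₀² + 2aΔx = 12.5² + 2·-1.8·29 = 51.8 → v = 7.20 m/s
t = (v − v₀)/a = (7.20 − 12.5)/-1.8 = 2.94 s

Phase 2 (accelerating): v₀ = 7.20 m/s, a = 2.3 m/s².
v = v₀ + at → t = (29 − 7.20) / 2.3 = 9.48 s
v² = v₀² + 2aΔx → Δx = (29² − 7.20²)/(2·2.3) = 172 m

Phase 3 (decelerating): v₀ = 29.0 m/s, a = -2.2 m/s².
v = v₀ + at → t = (0 − 29.0) / -2.2 = 13.2 s
v² = v₀² + 2aΔx → Δx = (0² − 29.0²)/(2·-2.2) = 191 m
Distance in phase 3 = 191 m

191 m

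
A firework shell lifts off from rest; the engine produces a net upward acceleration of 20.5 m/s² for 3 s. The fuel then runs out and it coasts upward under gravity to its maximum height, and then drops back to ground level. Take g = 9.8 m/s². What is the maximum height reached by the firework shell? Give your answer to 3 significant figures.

Phase 1 (powered ascent): v₀ = 0 m/s, a = 20.5 m/s².
v = v₀ + at = 0 + (20.5)(3) = 61.5 m/s
Δx = v₀t + ½at² = 0·3 + 0.5·20.5·3² = 92.2 m

Phase 2 (coasting upward): v₀ = 61.5 m/s, a = -9.8 m/s².
v = v₀ + at → t = (0 − 61.5) / -9.8 = 6.28 s
v² = v₀² + 2aΔx → Δx = (0² − 61.5²)/(2·-9.8) = 193 m
Maximum height = 92.2 + 193 = 285 m

285 m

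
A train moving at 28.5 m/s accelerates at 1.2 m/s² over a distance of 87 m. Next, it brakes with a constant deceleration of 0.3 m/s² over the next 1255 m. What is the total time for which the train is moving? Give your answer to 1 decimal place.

Phase 1 (accelerating): v₀ = 28.5 m/s, a = 1.2 m/s².
v² = v₀² + 2aΔx = 28.5² + 2·1.2·87 = 1020 → v = 32.0 m/s
t = (v − v₀)/a = (32.0 − 28.5)/1.2 = 2.88 s

Phase 2 (decelerating): v₀ = 32.0 m/s, a = -0.3 m/s².
v² = v₀² + 2aΔx = 32.0² + 2·-0.3·1255 = 268 → v = 16.4 m/s
t = (v − v₀)/a = (16.4 − 32.0)/-0.3 = 51.9 s
Total time = 2.88 + 51.9 = 54.8 s

54.8 s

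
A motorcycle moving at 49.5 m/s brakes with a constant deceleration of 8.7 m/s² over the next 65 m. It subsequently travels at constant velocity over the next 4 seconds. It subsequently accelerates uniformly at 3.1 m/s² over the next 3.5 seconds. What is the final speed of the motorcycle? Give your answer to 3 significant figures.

47.2 m/s

Phase 1 (decelerating): v₀ = 49.5 m/s, a = -8.7 m/s².
v² = v₀² + 2aΔx = 49.5² + 2·-8.7·65 = 1320 → v = 36.3 m/s
t = (v − v₀)/a = (36.3 − 49.5)/-8.7 = 1.51 s

Phase 2 (constant speed): v₀ = 36.3 m/s, a = 0 m/s².
v = v₀ + at = 36.3 + (0)(4) = 36.3 m/s
Δx = v₀t + ½at² = 36.3·4 + 0.5·0·4² = 145 m

Phase 3 (accelerating): v₀ = 36.3 m/s, a = 3.1 m/s².
v = v₀ + at = 36.3 + (3.1)(3.5) = 47.2 m/s
Δx = v₀t + ½at² = 36.3·3.5 + 0.5·3.1·3.5² = 146 m
Final speed = 47.2 m/s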